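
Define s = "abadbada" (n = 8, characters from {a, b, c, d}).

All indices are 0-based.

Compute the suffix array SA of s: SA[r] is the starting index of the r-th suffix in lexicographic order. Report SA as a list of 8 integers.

[7, 0, 5, 2, 4, 1, 6, 3]

sorted suffixes:
  #0 SA[0]=7  'a'
  #1 SA[1]=0  'abadbada'
  #2 SA[2]=5  'ada'
  #3 SA[3]=2  'adbada'
  #4 SA[4]=4  'bada'
  #5 SA[5]=1  'badbada'
  #6 SA[6]=6  'da'
  #7 SA[7]=3  'dbada'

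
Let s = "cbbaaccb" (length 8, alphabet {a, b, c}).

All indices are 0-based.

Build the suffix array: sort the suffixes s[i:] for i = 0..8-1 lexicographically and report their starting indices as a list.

rank | idx | suffix
   0 |   3 | aaccb
   1 |   4 | accb
   2 |   7 | b
   3 |   2 | baaccb
   4 |   1 | bbaaccb
   5 |   6 | cb
   6 |   0 | cbbaaccb
   7 |   5 | ccb

[3, 4, 7, 2, 1, 6, 0, 5]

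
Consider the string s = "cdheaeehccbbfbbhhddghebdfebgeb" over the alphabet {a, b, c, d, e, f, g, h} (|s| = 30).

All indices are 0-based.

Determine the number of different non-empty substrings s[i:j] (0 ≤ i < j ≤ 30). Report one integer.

rank | idx | suffix
   0 |   4 | aeehccbbfbbhhddghebdfebgeb
   1 |  29 | b
   2 |  10 | bbfbbhhddghebdfebgeb
   3 |  13 | bbhhddghebdfebgeb
   4 |  22 | bdfebgeb
   5 |  11 | bfbbhhddghebdfebgeb
   6 |  26 | bgeb
   7 |  14 | bhhddghebdfebgeb
   8 |   9 | cbbfbbhhddghebdfebgeb
   9 |   8 | ccbbfbbhhddghebdfebgeb
  10 |   0 | cdheaeehccbbfbbhhddghebdfebgeb
  11 |  17 | ddghebdfebgeb
  12 |  23 | dfebgeb
  13 |  18 | dghebdfebgeb
  14 |   1 | dheaeehccbbfbbhhddghebdfebgeb
  15 |   3 | eaeehccbbfbbhhddghebdfebgeb
  16 |  28 | eb
  17 |  21 | ebdfebgeb
  18 |  25 | ebgeb
  19 |   5 | eehccbbfbbhhddghebdfebgeb
  20 |   6 | ehccbbfbbhhddghebdfebgeb
  21 |  12 | fbbhhddghebdfebgeb
  22 |  24 | febgeb
  23 |  27 | geb
  24 |  19 | ghebdfebgeb
  25 |   7 | hccbbfbbhhddghebdfebgeb
  26 |  16 | hddghebdfebgeb
  27 |   2 | heaeehccbbfbbhhddghebdfebgeb
  28 |  20 | hebdfebgeb
  29 |  15 | hhddghebdfebgeb

SA = [4, 29, 10, 13, 22, 11, 26, 14, 9, 8, 0, 17, 23, 18, 1, 3, 28, 21, 25, 5, 6, 12, 24, 27, 19, 7, 16, 2, 20, 15]
i: (SA[i-1],SA[i]) lcp shared
  1: (4,29) 0 ''
  2: (29,10) 1 'b'
  3: (10,13) 2 'bb'
  4: (13,22) 1 'b'
  5: (22,11) 1 'b'
  6: (11,26) 1 'b'
  7: (26,14) 1 'b'
  8: (14,9) 0 ''
  9: (9,8) 1 'c'
  10: (8,0) 1 'c'
  11: (0,17) 0 ''
  12: (17,23) 1 'd'
  13: (23,18) 1 'd'
  14: (18,1) 1 'd'
  15: (1,3) 0 ''
  16: (3,28) 1 'e'
  17: (28,21) 2 'eb'
  18: (21,25) 2 'eb'
  19: (25,5) 1 'e'
  20: (5,6) 1 'e'
  21: (6,12) 0 ''
  22: (12,24) 1 'f'
  23: (24,27) 0 ''
  24: (27,19) 1 'g'
  25: (19,7) 0 ''
  26: (7,16) 1 'h'
  27: (16,2) 1 'h'
  28: (2,20) 2 'he'
  29: (20,15) 1 'h'

n(n+1)/2 = 30·31/2 = 465
Σ LCP = 0 + 0 + 1 + 2 + 1 + 1 + 1 + 1 + 0 + 1 + 1 + 0 + 1 + 1 + 1 + 0 + 1 + 2 + 2 + 1 + 1 + 0 + 1 + 0 + 1 + 0 + 1 + 1 + 2 + 1 = 26
distinct = 465 − 26 = 439

439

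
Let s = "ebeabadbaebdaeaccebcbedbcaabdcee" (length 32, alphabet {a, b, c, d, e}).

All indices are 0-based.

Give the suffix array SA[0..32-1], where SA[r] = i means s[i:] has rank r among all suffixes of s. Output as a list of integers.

[25, 3, 26, 14, 5, 12, 8, 4, 7, 23, 18, 10, 27, 1, 20, 24, 19, 15, 16, 29, 11, 6, 22, 28, 31, 2, 13, 17, 9, 0, 21, 30]

rank | idx | suffix
   0 |  25 | aabdcee
   1 |   3 | abadbaebdaeaccebcbedbcaabdcee
   2 |  26 | abdcee
   3 |  14 | accebcbedbcaabdcee
   4 |   5 | adbaebdaeaccebcbedbcaabdcee
   5 |  12 | aeaccebcbedbcaabdcee
   6 |   8 | aebdaeaccebcbedbcaabdcee
   7 |   4 | badbaebdaeaccebcbedbcaabdcee
   8 |   7 | baebdaeaccebcbedbcaabdcee
   9 |  23 | bcaabdcee
  10 |  18 | bcbedbcaabdcee
  11 |  10 | bdaeaccebcbedbcaabdcee
  12 |  27 | bdcee
  13 |   1 | beabadbaebdaeaccebcbedbcaabdcee
  14 |  20 | bedbcaabdcee
  15 |  24 | caabdcee
  16 |  19 | cbedbcaabdcee
  17 |  15 | ccebcbedbcaabdcee
  18 |  16 | cebcbedbcaabdcee
  19 |  29 | cee
  20 |  11 | daeaccebcbedbcaabdcee
  21 |   6 | dbaebdaeaccebcbedbcaabdcee
  22 |  22 | dbcaabdcee
  23 |  28 | dcee
  24 |  31 | e
  25 |   2 | eabadbaebdaeaccebcbedbcaabdcee
  26 |  13 | eaccebcbedbcaabdcee
  27 |  17 | ebcbedbcaabdcee
  28 |   9 | ebdaeaccebcbedbcaabdcee
  29 |   0 | ebeabadbaebdaeaccebcbedbcaabdcee
  30 |  21 | edbcaabdcee
  31 |  30 | ee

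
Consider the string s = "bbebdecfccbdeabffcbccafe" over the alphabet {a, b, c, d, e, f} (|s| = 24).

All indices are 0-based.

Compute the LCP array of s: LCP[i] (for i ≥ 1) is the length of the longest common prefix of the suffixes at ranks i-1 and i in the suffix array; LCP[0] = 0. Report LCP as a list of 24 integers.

rank | idx | suffix
   0 |  13 | abffcbccafe
   1 |  21 | afe
   2 |   0 | bbebdecfccbdeabffcbccafe
   3 |  18 | bccafe
   4 |  10 | bdeabffcbccafe
   5 |   3 | bdecfccbdeabffcbccafe
   6 |   1 | bebdecfccbdeabffcbccafe
   7 |  14 | bffcbccafe
   8 |  20 | cafe
   9 |  17 | cbccafe
  10 |   9 | cbdeabffcbccafe
  11 |  19 | ccafe
  12 |   8 | ccbdeabffcbccafe
  13 |   6 | cfccbdeabffcbccafe
  14 |  11 | deabffcbccafe
  15 |   4 | decfccbdeabffcbccafe
  16 |  23 | e
  17 |  12 | eabffcbccafe
  18 |   2 | ebdecfccbdeabffcbccafe
  19 |   5 | ecfccbdeabffcbccafe
  20 |  16 | fcbccafe
  21 |   7 | fccbdeabffcbccafe
  22 |  22 | fe
  23 |  15 | ffcbccafe

SA = [13, 21, 0, 18, 10, 3, 1, 14, 20, 17, 9, 19, 8, 6, 11, 4, 23, 12, 2, 5, 16, 7, 22, 15]
[i] adj suffixes → lcp
  [1] 13/21 → 1 ('a')
  [2] 21/0 → 0 ('')
  [3] 0/18 → 1 ('b')
  [4] 18/10 → 1 ('b')
  [5] 10/3 → 3 ('bde')
  [6] 3/1 → 1 ('b')
  [7] 1/14 → 1 ('b')
  [8] 14/20 → 0 ('')
  [9] 20/17 → 1 ('c')
  [10] 17/9 → 2 ('cb')
  [11] 9/19 → 1 ('c')
  [12] 19/8 → 2 ('cc')
  [13] 8/6 → 1 ('c')
  [14] 6/11 → 0 ('')
  [15] 11/4 → 2 ('de')
  [16] 4/23 → 0 ('')
  [17] 23/12 → 1 ('e')
  [18] 12/2 → 1 ('e')
  [19] 2/5 → 1 ('e')
  [20] 5/16 → 0 ('')
  [21] 16/7 → 2 ('fc')
  [22] 7/22 → 1 ('f')
  [23] 22/15 → 1 ('f')

[0, 1, 0, 1, 1, 3, 1, 1, 0, 1, 2, 1, 2, 1, 0, 2, 0, 1, 1, 1, 0, 2, 1, 1]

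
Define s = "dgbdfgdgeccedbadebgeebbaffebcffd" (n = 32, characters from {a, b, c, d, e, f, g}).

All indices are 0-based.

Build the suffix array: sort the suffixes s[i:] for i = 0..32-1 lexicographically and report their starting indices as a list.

[14, 23, 13, 22, 21, 27, 2, 17, 9, 10, 28, 31, 12, 15, 3, 0, 6, 20, 26, 16, 8, 11, 19, 30, 25, 29, 24, 4, 1, 5, 7, 18]

rank→(start, suffix):
  0 → (14, 'adebgeebbaffebcffd')
  1 → (23, 'affebcffd')
  2 → (13, 'badebgeebbaffebcffd')
  3 → (22, 'baffebcffd')
  4 → (21, 'bbaffebcffd')
  5 → (27, 'bcffd')
  6 → (2, 'bdfgdgeccedbadebgeebbaffebcffd')
  7 → (17, 'bgeebbaffebcffd')
  8 → (9, 'ccedbadebgeebbaffebcffd')
  9 → (10, 'cedbadebgeebbaffebcffd')
  10 → (28, 'cffd')
  11 → (31, 'd')
  12 → (12, 'dbadebgeebbaffebcffd')
  13 → (15, 'debgeebbaffebcffd')
  14 → (3, 'dfgdgeccedbadebgeebbaffebcffd')
  15 → (0, 'dgbdfgdgeccedbadebgeebbaffebcffd')
  16 → (6, 'dgeccedbadebgeebbaffebcffd')
  17 → (20, 'ebbaffebcffd')
  18 → (26, 'ebcffd')
  19 → (16, 'ebgeebbaffebcffd')
  20 → (8, 'eccedbadebgeebbaffebcffd')
  21 → (11, 'edbadebgeebbaffebcffd')
  22 → (19, 'eebbaffebcffd')
  23 → (30, 'fd')
  24 → (25, 'febcffd')
  25 → (29, 'ffd')
  26 → (24, 'ffebcffd')
  27 → (4, 'fgdgeccedbadebgeebbaffebcffd')
  28 → (1, 'gbdfgdgeccedbadebgeebbaffebcffd')
  29 → (5, 'gdgeccedbadebgeebbaffebcffd')
  30 → (7, 'geccedbadebgeebbaffebcffd')
  31 → (18, 'geebbaffebcffd')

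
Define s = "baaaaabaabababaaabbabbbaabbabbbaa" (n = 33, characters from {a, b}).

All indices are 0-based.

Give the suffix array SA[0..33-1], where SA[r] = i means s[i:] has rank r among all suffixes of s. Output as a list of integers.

rank | idx | suffix
   0 |  32 | a
   1 |  31 | aa
   2 |   1 | aaaaabaabababaaabbabbbaabbabbbaa
   3 |   2 | aaaabaabababaaabbabbbaabbabbbaa
   4 |   3 | aaabaabababaaabbabbbaabbabbbaa
   5 |  14 | aaabbabbbaabbabbbaa
   6 |   4 | aabaabababaaabbabbbaabbabbbaa
   7 |   7 | aabababaaabbabbbaabbabbbaa
   8 |  23 | aabbabbbaa
   9 |  15 | aabbabbbaabbabbbaa
  10 |  12 | abaaabbabbbaabbabbbaa
  11 |   5 | abaabababaaabbabbbaabbabbbaa
  12 |  10 | ababaaabbabbbaabbabbbaa
  13 |   8 | abababaaabbabbbaabbabbbaa
  14 |  24 | abbabbbaa
  15 |  16 | abbabbbaabbabbbaa
  16 |  27 | abbbaa
  17 |  19 | abbbaabbabbbaa
  18 |  30 | baa
  19 |   0 | baaaaabaabababaaabbabbbaabbabbbaa
  20 |  13 | baaabbabbbaabbabbbaa
  21 |   6 | baabababaaabbabbbaabbabbbaa
  22 |  22 | baabbabbbaa
  23 |  11 | babaaabbabbbaabbabbbaa
  24 |   9 | bababaaabbabbbaabbabbbaa
  25 |  26 | babbbaa
  26 |  18 | babbbaabbabbbaa
  27 |  29 | bbaa
  28 |  21 | bbaabbabbbaa
  29 |  25 | bbabbbaa
  30 |  17 | bbabbbaabbabbbaa
  31 |  28 | bbbaa
  32 |  20 | bbbaabbabbbaa

[32, 31, 1, 2, 3, 14, 4, 7, 23, 15, 12, 5, 10, 8, 24, 16, 27, 19, 30, 0, 13, 6, 22, 11, 9, 26, 18, 29, 21, 25, 17, 28, 20]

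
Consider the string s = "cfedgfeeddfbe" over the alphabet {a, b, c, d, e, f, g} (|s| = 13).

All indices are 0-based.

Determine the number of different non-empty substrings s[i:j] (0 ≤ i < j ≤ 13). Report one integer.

sorted suffixes:
  #0 SA[0]=11  'be'
  #1 SA[1]=0  'cfedgfeeddfbe'
  #2 SA[2]=8  'ddfbe'
  #3 SA[3]=9  'dfbe'
  #4 SA[4]=3  'dgfeeddfbe'
  #5 SA[5]=12  'e'
  #6 SA[6]=7  'eddfbe'
  #7 SA[7]=2  'edgfeeddfbe'
  #8 SA[8]=6  'eeddfbe'
  #9 SA[9]=10  'fbe'
  #10 SA[10]=1  'fedgfeeddfbe'
  #11 SA[11]=5  'feeddfbe'
  #12 SA[12]=4  'gfeeddfbe'

SA = [11, 0, 8, 9, 3, 12, 7, 2, 6, 10, 1, 5, 4]
rank  pair      lcp
   1  s[11:],s[0:]  0  ''
   2  s[0:],s[8:]  0  ''
   3  s[8:],s[9:]  1  'd'
   4  s[9:],s[3:]  1  'd'
   5  s[3:],s[12:]  0  ''
   6  s[12:],s[7:]  1  'e'
   7  s[7:],s[2:]  2  'ed'
   8  s[2:],s[6:]  1  'e'
   9  s[6:],s[10:]  0  ''
  10  s[10:],s[1:]  1  'f'
  11  s[1:],s[5:]  2  'fe'
  12  s[5:],s[4:]  0  ''

n(n+1)/2 = 13·14/2 = 91
Σ LCP = 0 + 0 + 0 + 1 + 1 + 0 + 1 + 2 + 1 + 0 + 1 + 2 + 0 = 9
distinct = 91 − 9 = 82

82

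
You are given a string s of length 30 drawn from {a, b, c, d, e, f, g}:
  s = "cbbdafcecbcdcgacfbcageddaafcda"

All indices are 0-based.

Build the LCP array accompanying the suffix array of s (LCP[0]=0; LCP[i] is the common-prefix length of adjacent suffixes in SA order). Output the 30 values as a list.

rank | idx | suffix
   0 |  29 | a
   1 |  24 | aafcda
   2 |  14 | acfbcageddaafcda
   3 |  25 | afcda
   4 |   4 | afcecbcdcgacfbcageddaafcda
   5 |  19 | ageddaafcda
   6 |   1 | bbdafcecbcdcgacfbcageddaafcda
   7 |  17 | bcageddaafcda
   8 |   9 | bcdcgacfbcageddaafcda
   9 |   2 | bdafcecbcdcgacfbcageddaafcda
  10 |  18 | cageddaafcda
  11 |   0 | cbbdafcecbcdcgacfbcageddaafcda
  12 |   8 | cbcdcgacfbcageddaafcda
  13 |  27 | cda
  14 |  10 | cdcgacfbcageddaafcda
  15 |   6 | cecbcdcgacfbcageddaafcda
  16 |  15 | cfbcageddaafcda
  17 |  12 | cgacfbcageddaafcda
  18 |  28 | da
  19 |  23 | daafcda
  20 |   3 | dafcecbcdcgacfbcageddaafcda
  21 |  11 | dcgacfbcageddaafcda
  22 |  22 | ddaafcda
  23 |   7 | ecbcdcgacfbcageddaafcda
  24 |  21 | eddaafcda
  25 |  16 | fbcageddaafcda
  26 |  26 | fcda
  27 |   5 | fcecbcdcgacfbcageddaafcda
  28 |  13 | gacfbcageddaafcda
  29 |  20 | geddaafcda

SA = [29, 24, 14, 25, 4, 19, 1, 17, 9, 2, 18, 0, 8, 27, 10, 6, 15, 12, 28, 23, 3, 11, 22, 7, 21, 16, 26, 5, 13, 20]
rank  pair      lcp
   1  s[29:],s[24:]  1  'a'
   2  s[24:],s[14:]  1  'a'
   3  s[14:],s[25:]  1  'a'
   4  s[25:],s[4:]  3  'afc'
   5  s[4:],s[19:]  1  'a'
   6  s[19:],s[1:]  0  ''
   7  s[1:],s[17:]  1  'b'
   8  s[17:],s[9:]  2  'bc'
   9  s[9:],s[2:]  1  'b'
  10  s[2:],s[18:]  0  ''
  11  s[18:],s[0:]  1  'c'
  12  s[0:],s[8:]  2  'cb'
  13  s[8:],s[27:]  1  'c'
  14  s[27:],s[10:]  2  'cd'
  15  s[10:],s[6:]  1  'c'
  16  s[6:],s[15:]  1  'c'
  17  s[15:],s[12:]  1  'c'
  18  s[12:],s[28:]  0  ''
  19  s[28:],s[23:]  2  'da'
  20  s[23:],s[3:]  2  'da'
  21  s[3:],s[11:]  1  'd'
  22  s[11:],s[22:]  1  'd'
  23  s[22:],s[7:]  0  ''
  24  s[7:],s[21:]  1  'e'
  25  s[21:],s[16:]  0  ''
  26  s[16:],s[26:]  1  'f'
  27  s[26:],s[5:]  2  'fc'
  28  s[5:],s[13:]  0  ''
  29  s[13:],s[20:]  1  'g'

[0, 1, 1, 1, 3, 1, 0, 1, 2, 1, 0, 1, 2, 1, 2, 1, 1, 1, 0, 2, 2, 1, 1, 0, 1, 0, 1, 2, 0, 1]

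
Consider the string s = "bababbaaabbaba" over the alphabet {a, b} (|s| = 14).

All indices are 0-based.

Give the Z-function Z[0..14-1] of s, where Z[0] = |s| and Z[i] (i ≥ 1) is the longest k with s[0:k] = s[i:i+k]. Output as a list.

Z[0]=14
i=1: i≥r, start 0; Z[1]=0
i=2: i≥r, start 0; Z[2]=3 scan→box=[2,5)
i=3: min(r-i=2, Z[1]=0)=0; Z[3]=0
i=4: min(r-i=1, Z[2]=3)=1; Z[4]=1
i=5: i≥r, start 0; Z[5]=2 scan→box=[5,7)
i=6: min(r-i=1, Z[1]=0)=0; Z[6]=0
i=7: i≥r, start 0; Z[7]=0
i=8: i≥r, start 0; Z[8]=0
i=9: i≥r, start 0; Z[9]=1 scan→box=[9,10)
i=10: i≥r, start 0; Z[10]=4 scan→box=[10,14)
i=11: min(r-i=3, Z[1]=0)=0; Z[11]=0
i=12: min(r-i=2, Z[2]=3)=2; Z[12]=2
i=13: min(r-i=1, Z[3]=0)=0; Z[13]=0

[14, 0, 3, 0, 1, 2, 0, 0, 0, 1, 4, 0, 2, 0]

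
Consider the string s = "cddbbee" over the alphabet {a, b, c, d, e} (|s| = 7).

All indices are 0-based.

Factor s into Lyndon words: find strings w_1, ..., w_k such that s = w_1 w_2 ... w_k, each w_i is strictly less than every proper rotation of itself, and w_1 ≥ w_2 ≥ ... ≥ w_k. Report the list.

emit factor 1: 'cdd' (i=0, period=3)
emit factor 2: 'bbee' (i=3, period=4)

["cdd", "bbee"]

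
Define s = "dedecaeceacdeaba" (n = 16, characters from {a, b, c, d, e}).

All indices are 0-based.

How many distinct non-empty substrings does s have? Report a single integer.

sorted suffixes:
  #0 SA[0]=15  'a'
  #1 SA[1]=13  'aba'
  #2 SA[2]=9  'acdeaba'
  #3 SA[3]=5  'aeceacdeaba'
  #4 SA[4]=14  'ba'
  #5 SA[5]=4  'caeceacdeaba'
  #6 SA[6]=10  'cdeaba'
  #7 SA[7]=7  'ceacdeaba'
  #8 SA[8]=11  'deaba'
  #9 SA[9]=2  'decaeceacdeaba'
  #10 SA[10]=0  'dedecaeceacdeaba'
  #11 SA[11]=12  'eaba'
  #12 SA[12]=8  'eacdeaba'
  #13 SA[13]=3  'ecaeceacdeaba'
  #14 SA[14]=6  'eceacdeaba'
  #15 SA[15]=1  'edecaeceacdeaba'

SA = [15, 13, 9, 5, 14, 4, 10, 7, 11, 2, 0, 12, 8, 3, 6, 1]
[i] adj suffixes → lcp
  [1] 15/13 → 1 ('a')
  [2] 13/9 → 1 ('a')
  [3] 9/5 → 1 ('a')
  [4] 5/14 → 0 ('')
  [5] 14/4 → 0 ('')
  [6] 4/10 → 1 ('c')
  [7] 10/7 → 1 ('c')
  [8] 7/11 → 0 ('')
  [9] 11/2 → 2 ('de')
  [10] 2/0 → 2 ('de')
  [11] 0/12 → 0 ('')
  [12] 12/8 → 2 ('ea')
  [13] 8/3 → 1 ('e')
  [14] 3/6 → 2 ('ec')
  [15] 6/1 → 1 ('e')

n(n+1)/2 = 16·17/2 = 136
Σ LCP = 0 + 1 + 1 + 1 + 0 + 0 + 1 + 1 + 0 + 2 + 2 + 0 + 2 + 1 + 2 + 1 = 15
distinct = 136 − 15 = 121

121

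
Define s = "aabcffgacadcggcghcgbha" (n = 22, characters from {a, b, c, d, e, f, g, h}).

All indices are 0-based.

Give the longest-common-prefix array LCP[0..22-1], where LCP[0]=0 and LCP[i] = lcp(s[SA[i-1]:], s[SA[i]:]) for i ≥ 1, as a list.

rank | idx | suffix
   0 |  21 | a
   1 |   0 | aabcffgacadcggcghcgbha
   2 |   1 | abcffgacadcggcghcgbha
   3 |   7 | acadcggcghcgbha
   4 |   9 | adcggcghcgbha
   5 |   2 | bcffgacadcggcghcgbha
   6 |  19 | bha
   7 |   8 | cadcggcghcgbha
   8 |   3 | cffgacadcggcghcgbha
   9 |  17 | cgbha
  10 |  11 | cggcghcgbha
  11 |  14 | cghcgbha
  12 |  10 | dcggcghcgbha
  13 |   4 | ffgacadcggcghcgbha
  14 |   5 | fgacadcggcghcgbha
  15 |   6 | gacadcggcghcgbha
  16 |  18 | gbha
  17 |  13 | gcghcgbha
  18 |  12 | ggcghcgbha
  19 |  15 | ghcgbha
  20 |  20 | ha
  21 |  16 | hcgbha

SA = [21, 0, 1, 7, 9, 2, 19, 8, 3, 17, 11, 14, 10, 4, 5, 6, 18, 13, 12, 15, 20, 16]
rank  pair      lcp
   1  s[21:],s[0:]  1  'a'
   2  s[0:],s[1:]  1  'a'
   3  s[1:],s[7:]  1  'a'
   4  s[7:],s[9:]  1  'a'
   5  s[9:],s[2:]  0  ''
   6  s[2:],s[19:]  1  'b'
   7  s[19:],s[8:]  0  ''
   8  s[8:],s[3:]  1  'c'
   9  s[3:],s[17:]  1  'c'
  10  s[17:],s[11:]  2  'cg'
  11  s[11:],s[14:]  2  'cg'
  12  s[14:],s[10:]  0  ''
  13  s[10:],s[4:]  0  ''
  14  s[4:],s[5:]  1  'f'
  15  s[5:],s[6:]  0  ''
  16  s[6:],s[18:]  1  'g'
  17  s[18:],s[13:]  1  'g'
  18  s[13:],s[12:]  1  'g'
  19  s[12:],s[15:]  1  'g'
  20  s[15:],s[20:]  0  ''
  21  s[20:],s[16:]  1  'h'

[0, 1, 1, 1, 1, 0, 1, 0, 1, 1, 2, 2, 0, 0, 1, 0, 1, 1, 1, 1, 0, 1]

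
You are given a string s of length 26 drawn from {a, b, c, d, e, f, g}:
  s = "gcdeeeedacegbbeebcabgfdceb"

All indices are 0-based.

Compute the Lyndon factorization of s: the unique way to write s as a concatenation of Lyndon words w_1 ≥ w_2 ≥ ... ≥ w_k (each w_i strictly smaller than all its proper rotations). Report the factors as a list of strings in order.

emit factor 1: 'g' (i=0, period=1)
emit factor 2: 'cdeeeed' (i=1, period=7)
emit factor 3: 'acegbbeebc' (i=8, period=10)
emit factor 4: 'abgfdceb' (i=18, period=8)

["g", "cdeeeed", "acegbbeebc", "abgfdceb"]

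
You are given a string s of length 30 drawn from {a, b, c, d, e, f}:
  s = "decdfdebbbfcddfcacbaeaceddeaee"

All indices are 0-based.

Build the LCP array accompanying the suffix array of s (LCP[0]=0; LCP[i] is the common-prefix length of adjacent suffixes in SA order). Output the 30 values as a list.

[0, 2, 1, 2, 0, 1, 2, 1, 0, 1, 1, 2, 1, 0, 2, 1, 2, 2, 1, 2, 0, 1, 2, 1, 1, 1, 1, 0, 2, 1]

sorted suffixes:
  #0 SA[0]=16  'acbaeaceddeaee'
  #1 SA[1]=21  'aceddeaee'
  #2 SA[2]=19  'aeaceddeaee'
  #3 SA[3]=27  'aee'
  #4 SA[4]=18  'baeaceddeaee'
  #5 SA[5]=7  'bbbfcddfcacbaeaceddeaee'
  #6 SA[6]=8  'bbfcddfcacbaeaceddeaee'
  #7 SA[7]=9  'bfcddfcacbaeaceddeaee'
  #8 SA[8]=15  'cacbaeaceddeaee'
  #9 SA[9]=17  'cbaeaceddeaee'
  #10 SA[10]=11  'cddfcacbaeaceddeaee'
  #11 SA[11]=2  'cdfdebbbfcddfcacbaeaceddeaee'
  #12 SA[12]=22  'ceddeaee'
  #13 SA[13]=24  'ddeaee'
  #14 SA[14]=12  'ddfcacbaeaceddeaee'
  #15 SA[15]=25  'deaee'
  #16 SA[16]=5  'debbbfcddfcacbaeaceddeaee'
  #17 SA[17]=0  'decdfdebbbfcddfcacbaeaceddeaee'
  #18 SA[18]=13  'dfcacbaeaceddeaee'
  #19 SA[19]=3  'dfdebbbfcddfcacbaeaceddeaee'
  #20 SA[20]=29  'e'
  #21 SA[21]=20  'eaceddeaee'
  #22 SA[22]=26  'eaee'
  #23 SA[23]=6  'ebbbfcddfcacbaeaceddeaee'
  #24 SA[24]=1  'ecdfdebbbfcddfcacbaeaceddeaee'
  #25 SA[25]=23  'eddeaee'
  #26 SA[26]=28  'ee'
  #27 SA[27]=14  'fcacbaeaceddeaee'
  #28 SA[28]=10  'fcddfcacbaeaceddeaee'
  #29 SA[29]=4  'fdebbbfcddfcacbaeaceddeaee'

SA = [16, 21, 19, 27, 18, 7, 8, 9, 15, 17, 11, 2, 22, 24, 12, 25, 5, 0, 13, 3, 29, 20, 26, 6, 1, 23, 28, 14, 10, 4]
[i] adj suffixes → lcp
  [1] 16/21 → 2 ('ac')
  [2] 21/19 → 1 ('a')
  [3] 19/27 → 2 ('ae')
  [4] 27/18 → 0 ('')
  [5] 18/7 → 1 ('b')
  [6] 7/8 → 2 ('bb')
  [7] 8/9 → 1 ('b')
  [8] 9/15 → 0 ('')
  [9] 15/17 → 1 ('c')
  [10] 17/11 → 1 ('c')
  [11] 11/2 → 2 ('cd')
  [12] 2/22 → 1 ('c')
  [13] 22/24 → 0 ('')
  [14] 24/12 → 2 ('dd')
  [15] 12/25 → 1 ('d')
  [16] 25/5 → 2 ('de')
  [17] 5/0 → 2 ('de')
  [18] 0/13 → 1 ('d')
  [19] 13/3 → 2 ('df')
  [20] 3/29 → 0 ('')
  [21] 29/20 → 1 ('e')
  [22] 20/26 → 2 ('ea')
  [23] 26/6 → 1 ('e')
  [24] 6/1 → 1 ('e')
  [25] 1/23 → 1 ('e')
  [26] 23/28 → 1 ('e')
  [27] 28/14 → 0 ('')
  [28] 14/10 → 2 ('fc')
  [29] 10/4 → 1 ('f')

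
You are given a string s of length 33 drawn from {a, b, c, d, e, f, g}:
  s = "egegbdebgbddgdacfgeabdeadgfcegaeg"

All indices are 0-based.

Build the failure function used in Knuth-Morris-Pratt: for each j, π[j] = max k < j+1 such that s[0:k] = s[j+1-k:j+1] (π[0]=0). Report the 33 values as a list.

[0, 0, 1, 2, 0, 0, 1, 0, 0, 0, 0, 0, 0, 0, 0, 0, 0, 0, 1, 0, 0, 0, 1, 0, 0, 0, 0, 0, 1, 2, 0, 1, 2]

π[0] = 0
j=1 s[j]='g': π[1]=0 (border '')
j=2 s[j]='e': π[2]=1 (border 'e')
j=3 s[j]='g': π[3]=2 (border 'eg')
j=4 s[j]='b': k: 2→0; π[4]=0 (border '')
j=5 s[j]='d': π[5]=0 (border '')
j=6 s[j]='e': π[6]=1 (border 'e')
j=7 s[j]='b': k: 1→0; π[7]=0 (border '')
j=8 s[j]='g': π[8]=0 (border '')
j=9 s[j]='b': π[9]=0 (border '')
j=10 s[j]='d': π[10]=0 (border '')
j=11 s[j]='d': π[11]=0 (border '')
j=12 s[j]='g': π[12]=0 (border '')
j=13 s[j]='d': π[13]=0 (border '')
j=14 s[j]='a': π[14]=0 (border '')
j=15 s[j]='c': π[15]=0 (border '')
j=16 s[j]='f': π[16]=0 (border '')
j=17 s[j]='g': π[17]=0 (border '')
j=18 s[j]='e': π[18]=1 (border 'e')
j=19 s[j]='a': k: 1→0; π[19]=0 (border '')
j=20 s[j]='b': π[20]=0 (border '')
j=21 s[j]='d': π[21]=0 (border '')
j=22 s[j]='e': π[22]=1 (border 'e')
j=23 s[j]='a': k: 1→0; π[23]=0 (border '')
j=24 s[j]='d': π[24]=0 (border '')
j=25 s[j]='g': π[25]=0 (border '')
j=26 s[j]='f': π[26]=0 (border '')
j=27 s[j]='c': π[27]=0 (border '')
j=28 s[j]='e': π[28]=1 (border 'e')
j=29 s[j]='g': π[29]=2 (border 'eg')
j=30 s[j]='a': k: 2→0; π[30]=0 (border '')
j=31 s[j]='e': π[31]=1 (border 'e')
j=32 s[j]='g': π[32]=2 (border 'eg')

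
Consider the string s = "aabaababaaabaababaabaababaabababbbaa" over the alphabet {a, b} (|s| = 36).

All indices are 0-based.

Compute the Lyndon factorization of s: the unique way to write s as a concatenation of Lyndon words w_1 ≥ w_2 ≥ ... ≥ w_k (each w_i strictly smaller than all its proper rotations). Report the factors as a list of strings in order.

emit factor 1: 'aabaabab' (i=0, period=8)
emit factor 2: 'aaabaababaabaababaabababbb' (i=8, period=26)
emit factor 3: 'a' (i=34, period=1)
emit factor 4: 'a' (i=35, period=1)

["aabaabab", "aaabaababaabaababaabababbb", "a", "a"]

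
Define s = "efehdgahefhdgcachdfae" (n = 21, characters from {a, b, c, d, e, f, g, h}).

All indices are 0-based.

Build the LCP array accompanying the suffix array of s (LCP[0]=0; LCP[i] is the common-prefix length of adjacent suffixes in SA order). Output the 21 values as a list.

[0, 1, 1, 0, 1, 0, 1, 2, 0, 1, 2, 1, 0, 1, 1, 0, 1, 0, 2, 3, 1]

sorted suffixes:
  #0 SA[0]=14  'achdfae'
  #1 SA[1]=19  'ae'
  #2 SA[2]=6  'ahefhdgcachdfae'
  #3 SA[3]=13  'cachdfae'
  #4 SA[4]=15  'chdfae'
  #5 SA[5]=17  'dfae'
  #6 SA[6]=4  'dgahefhdgcachdfae'
  #7 SA[7]=11  'dgcachdfae'
  #8 SA[8]=20  'e'
  #9 SA[9]=0  'efehdgahefhdgcachdfae'
  #10 SA[10]=8  'efhdgcachdfae'
  #11 SA[11]=2  'ehdgahefhdgcachdfae'
  #12 SA[12]=18  'fae'
  #13 SA[13]=1  'fehdgahefhdgcachdfae'
  #14 SA[14]=9  'fhdgcachdfae'
  #15 SA[15]=5  'gahefhdgcachdfae'
  #16 SA[16]=12  'gcachdfae'
  #17 SA[17]=16  'hdfae'
  #18 SA[18]=3  'hdgahefhdgcachdfae'
  #19 SA[19]=10  'hdgcachdfae'
  #20 SA[20]=7  'hefhdgcachdfae'

SA = [14, 19, 6, 13, 15, 17, 4, 11, 20, 0, 8, 2, 18, 1, 9, 5, 12, 16, 3, 10, 7]
[i] adj suffixes → lcp
  [1] 14/19 → 1 ('a')
  [2] 19/6 → 1 ('a')
  [3] 6/13 → 0 ('')
  [4] 13/15 → 1 ('c')
  [5] 15/17 → 0 ('')
  [6] 17/4 → 1 ('d')
  [7] 4/11 → 2 ('dg')
  [8] 11/20 → 0 ('')
  [9] 20/0 → 1 ('e')
  [10] 0/8 → 2 ('ef')
  [11] 8/2 → 1 ('e')
  [12] 2/18 → 0 ('')
  [13] 18/1 → 1 ('f')
  [14] 1/9 → 1 ('f')
  [15] 9/5 → 0 ('')
  [16] 5/12 → 1 ('g')
  [17] 12/16 → 0 ('')
  [18] 16/3 → 2 ('hd')
  [19] 3/10 → 3 ('hdg')
  [20] 10/7 → 1 ('h')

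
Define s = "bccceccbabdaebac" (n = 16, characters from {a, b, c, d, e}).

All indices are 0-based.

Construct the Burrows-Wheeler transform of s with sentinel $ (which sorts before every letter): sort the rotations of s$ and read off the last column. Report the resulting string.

cbbdce$aacebccbac

rank  rotation           last
    0  $bccceccbabdaebac  c
    1  abdaebac$bccceccb  b
    2  ac$bccceccbabdaeb  b
    3  aebac$bccceccbabd  d
    4  babdaebac$bcccecc  c
    5  bac$bccceccbabdae  e
    6  bccceccbabdaebac$  $
    7  bdaebac$bccceccba  a
    8  c$bccceccbabdaeba  a
    9  cbabdaebac$bcccec  c
   10  ccbabdaebac$bccce  e
   11  ccceccbabdaebac$b  b
   12  cceccbabdaebac$bc  c
   13  ceccbabdaebac$bcc  c
   14  daebac$bccceccbab  b
   15  ebac$bccceccbabda  a
   16  eccbabdaebac$bccc  c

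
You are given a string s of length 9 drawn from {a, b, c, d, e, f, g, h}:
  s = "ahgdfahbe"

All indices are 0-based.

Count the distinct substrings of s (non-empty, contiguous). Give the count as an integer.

42

rank→(start, suffix):
  0 → (5, 'ahbe')
  1 → (0, 'ahgdfahbe')
  2 → (7, 'be')
  3 → (3, 'dfahbe')
  4 → (8, 'e')
  5 → (4, 'fahbe')
  6 → (2, 'gdfahbe')
  7 → (6, 'hbe')
  8 → (1, 'hgdfahbe')

SA = [5, 0, 7, 3, 8, 4, 2, 6, 1]
rank  pair      lcp
   1  s[5:],s[0:]  2  'ah'
   2  s[0:],s[7:]  0  ''
   3  s[7:],s[3:]  0  ''
   4  s[3:],s[8:]  0  ''
   5  s[8:],s[4:]  0  ''
   6  s[4:],s[2:]  0  ''
   7  s[2:],s[6:]  0  ''
   8  s[6:],s[1:]  1  'h'

n(n+1)/2 = 9·10/2 = 45
Σ LCP = 0 + 2 + 0 + 0 + 0 + 0 + 0 + 0 + 1 = 3
distinct = 45 − 3 = 42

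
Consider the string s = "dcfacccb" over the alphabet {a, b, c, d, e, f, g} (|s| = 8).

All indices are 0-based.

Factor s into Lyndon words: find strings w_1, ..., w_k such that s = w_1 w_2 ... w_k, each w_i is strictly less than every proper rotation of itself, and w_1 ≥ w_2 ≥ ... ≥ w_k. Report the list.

["d", "cf", "acccb"]

emit factor 1: 'd' (i=0, period=1)
emit factor 2: 'cf' (i=1, period=2)
emit factor 3: 'acccb' (i=3, period=5)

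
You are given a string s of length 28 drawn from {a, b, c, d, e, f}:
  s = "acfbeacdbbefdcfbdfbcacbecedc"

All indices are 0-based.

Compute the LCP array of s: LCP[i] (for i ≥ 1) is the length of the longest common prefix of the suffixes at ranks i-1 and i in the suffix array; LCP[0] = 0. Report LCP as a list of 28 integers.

[0, 2, 2, 0, 1, 1, 1, 2, 2, 0, 1, 1, 1, 1, 1, 3, 0, 1, 2, 1, 0, 1, 1, 1, 0, 2, 2, 1]

sorted suffixes:
  #0 SA[0]=20  'acbecedc'
  #1 SA[1]=5  'acdbbefdcfbdfbcacbecedc'
  #2 SA[2]=0  'acfbeacdbbefdcfbdfbcacbecedc'
  #3 SA[3]=8  'bbefdcfbdfbcacbecedc'
  #4 SA[4]=18  'bcacbecedc'
  #5 SA[5]=15  'bdfbcacbecedc'
  #6 SA[6]=3  'beacdbbefdcfbdfbcacbecedc'
  #7 SA[7]=22  'becedc'
  #8 SA[8]=9  'befdcfbdfbcacbecedc'
  #9 SA[9]=27  'c'
  #10 SA[10]=19  'cacbecedc'
  #11 SA[11]=21  'cbecedc'
  #12 SA[12]=6  'cdbbefdcfbdfbcacbecedc'
  #13 SA[13]=24  'cedc'
  #14 SA[14]=13  'cfbdfbcacbecedc'
  #15 SA[15]=1  'cfbeacdbbefdcfbdfbcacbecedc'
  #16 SA[16]=7  'dbbefdcfbdfbcacbecedc'
  #17 SA[17]=26  'dc'
  #18 SA[18]=12  'dcfbdfbcacbecedc'
  #19 SA[19]=16  'dfbcacbecedc'
  #20 SA[20]=4  'eacdbbefdcfbdfbcacbecedc'
  #21 SA[21]=23  'ecedc'
  #22 SA[22]=25  'edc'
  #23 SA[23]=10  'efdcfbdfbcacbecedc'
  #24 SA[24]=17  'fbcacbecedc'
  #25 SA[25]=14  'fbdfbcacbecedc'
  #26 SA[26]=2  'fbeacdbbefdcfbdfbcacbecedc'
  #27 SA[27]=11  'fdcfbdfbcacbecedc'

SA = [20, 5, 0, 8, 18, 15, 3, 22, 9, 27, 19, 21, 6, 24, 13, 1, 7, 26, 12, 16, 4, 23, 25, 10, 17, 14, 2, 11]
rank  pair      lcp
   1  s[20:],s[5:]  2  'ac'
   2  s[5:],s[0:]  2  'ac'
   3  s[0:],s[8:]  0  ''
   4  s[8:],s[18:]  1  'b'
   5  s[18:],s[15:]  1  'b'
   6  s[15:],s[3:]  1  'b'
   7  s[3:],s[22:]  2  'be'
   8  s[22:],s[9:]  2  'be'
   9  s[9:],s[27:]  0  ''
  10  s[27:],s[19:]  1  'c'
  11  s[19:],s[21:]  1  'c'
  12  s[21:],s[6:]  1  'c'
  13  s[6:],s[24:]  1  'c'
  14  s[24:],s[13:]  1  'c'
  15  s[13:],s[1:]  3  'cfb'
  16  s[1:],s[7:]  0  ''
  17  s[7:],s[26:]  1  'd'
  18  s[26:],s[12:]  2  'dc'
  19  s[12:],s[16:]  1  'd'
  20  s[16:],s[4:]  0  ''
  21  s[4:],s[23:]  1  'e'
  22  s[23:],s[25:]  1  'e'
  23  s[25:],s[10:]  1  'e'
  24  s[10:],s[17:]  0  ''
  25  s[17:],s[14:]  2  'fb'
  26  s[14:],s[2:]  2  'fb'
  27  s[2:],s[11:]  1  'f'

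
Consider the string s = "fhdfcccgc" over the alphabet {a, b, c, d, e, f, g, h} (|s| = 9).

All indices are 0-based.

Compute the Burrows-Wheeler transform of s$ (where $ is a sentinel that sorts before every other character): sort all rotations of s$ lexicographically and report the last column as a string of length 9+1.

rank  rotation    last
    0  $fhdfcccgc  c
    1  c$fhdfcccg  g
    2  cccgc$fhdf  f
    3  ccgc$fhdfc  c
    4  cgc$fhdfcc  c
    5  dfcccgc$fh  h
    6  fcccgc$fhd  d
    7  fhdfcccgc$  $
    8  gc$fhdfccc  c
    9  hdfcccgc$f  f

cgfcchd$cf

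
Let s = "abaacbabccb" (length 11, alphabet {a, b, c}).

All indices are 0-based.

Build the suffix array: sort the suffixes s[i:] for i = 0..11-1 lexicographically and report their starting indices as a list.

sorted suffixes:
  #0 SA[0]=2  'aacbabccb'
  #1 SA[1]=0  'abaacbabccb'
  #2 SA[2]=6  'abccb'
  #3 SA[3]=3  'acbabccb'
  #4 SA[4]=10  'b'
  #5 SA[5]=1  'baacbabccb'
  #6 SA[6]=5  'babccb'
  #7 SA[7]=7  'bccb'
  #8 SA[8]=9  'cb'
  #9 SA[9]=4  'cbabccb'
  #10 SA[10]=8  'ccb'

[2, 0, 6, 3, 10, 1, 5, 7, 9, 4, 8]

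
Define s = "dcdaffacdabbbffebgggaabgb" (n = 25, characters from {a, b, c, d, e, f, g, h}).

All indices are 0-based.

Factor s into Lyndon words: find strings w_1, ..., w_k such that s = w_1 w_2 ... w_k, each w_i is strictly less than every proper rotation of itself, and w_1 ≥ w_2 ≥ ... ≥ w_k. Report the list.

emit factor 1: 'd' (i=0, period=1)
emit factor 2: 'cd' (i=1, period=2)
emit factor 3: 'aff' (i=3, period=3)
emit factor 4: 'acd' (i=6, period=3)
emit factor 5: 'abbbffebggg' (i=9, period=11)
emit factor 6: 'aabgb' (i=20, period=5)

["d", "cd", "aff", "acd", "abbbffebggg", "aabgb"]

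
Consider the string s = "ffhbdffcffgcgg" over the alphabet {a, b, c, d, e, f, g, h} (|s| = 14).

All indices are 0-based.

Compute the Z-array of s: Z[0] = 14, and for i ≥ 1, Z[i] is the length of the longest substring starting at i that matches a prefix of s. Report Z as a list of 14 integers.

Z[0]=14
i=1: i≥r, start 0; Z[1]=1 scan→box=[1,2)
i=2: i≥r, start 0; Z[2]=0
i=3: i≥r, start 0; Z[3]=0
i=4: i≥r, start 0; Z[4]=0
i=5: i≥r, start 0; Z[5]=2 scan→box=[5,7)
i=6: min(r-i=1, Z[1]=1)=1; Z[6]=1
i=7: i≥r, start 0; Z[7]=0
i=8: i≥r, start 0; Z[8]=2 scan→box=[8,10)
i=9: min(r-i=1, Z[1]=1)=1; Z[9]=1
i=10: i≥r, start 0; Z[10]=0
i=11: i≥r, start 0; Z[11]=0
i=12: i≥r, start 0; Z[12]=0
i=13: i≥r, start 0; Z[13]=0

[14, 1, 0, 0, 0, 2, 1, 0, 2, 1, 0, 0, 0, 0]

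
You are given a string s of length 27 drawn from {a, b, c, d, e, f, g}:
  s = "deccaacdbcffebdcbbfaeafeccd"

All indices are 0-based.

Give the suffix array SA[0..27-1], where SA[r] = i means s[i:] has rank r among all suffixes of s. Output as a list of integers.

[4, 5, 19, 21, 16, 8, 13, 17, 3, 15, 2, 24, 25, 6, 9, 26, 7, 14, 0, 20, 12, 1, 23, 18, 11, 22, 10]

rank | idx | suffix
   0 |   4 | aacdbcffebdcbbfaeafeccd
   1 |   5 | acdbcffebdcbbfaeafeccd
   2 |  19 | aeafeccd
   3 |  21 | afeccd
   4 |  16 | bbfaeafeccd
   5 |   8 | bcffebdcbbfaeafeccd
   6 |  13 | bdcbbfaeafeccd
   7 |  17 | bfaeafeccd
   8 |   3 | caacdbcffebdcbbfaeafeccd
   9 |  15 | cbbfaeafeccd
  10 |   2 | ccaacdbcffebdcbbfaeafeccd
  11 |  24 | ccd
  12 |  25 | cd
  13 |   6 | cdbcffebdcbbfaeafeccd
  14 |   9 | cffebdcbbfaeafeccd
  15 |  26 | d
  16 |   7 | dbcffebdcbbfaeafeccd
  17 |  14 | dcbbfaeafeccd
  18 |   0 | deccaacdbcffebdcbbfaeafeccd
  19 |  20 | eafeccd
  20 |  12 | ebdcbbfaeafeccd
  21 |   1 | eccaacdbcffebdcbbfaeafeccd
  22 |  23 | eccd
  23 |  18 | faeafeccd
  24 |  11 | febdcbbfaeafeccd
  25 |  22 | feccd
  26 |  10 | ffebdcbbfaeafeccd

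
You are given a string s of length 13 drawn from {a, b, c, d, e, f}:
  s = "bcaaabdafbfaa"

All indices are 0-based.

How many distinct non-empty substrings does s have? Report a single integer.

81

rank | idx | suffix
   0 |  12 | a
   1 |  11 | aa
   2 |   2 | aaabdafbfaa
   3 |   3 | aabdafbfaa
   4 |   4 | abdafbfaa
   5 |   7 | afbfaa
   6 |   0 | bcaaabdafbfaa
   7 |   5 | bdafbfaa
   8 |   9 | bfaa
   9 |   1 | caaabdafbfaa
  10 |   6 | dafbfaa
  11 |  10 | faa
  12 |   8 | fbfaa

SA = [12, 11, 2, 3, 4, 7, 0, 5, 9, 1, 6, 10, 8]
rank  pair      lcp
   1  s[12:],s[11:]  1  'a'
   2  s[11:],s[2:]  2  'aa'
   3  s[2:],s[3:]  2  'aa'
   4  s[3:],s[4:]  1  'a'
   5  s[4:],s[7:]  1  'a'
   6  s[7:],s[0:]  0  ''
   7  s[0:],s[5:]  1  'b'
   8  s[5:],s[9:]  1  'b'
   9  s[9:],s[1:]  0  ''
  10  s[1:],s[6:]  0  ''
  11  s[6:],s[10:]  0  ''
  12  s[10:],s[8:]  1  'f'

n(n+1)/2 = 13·14/2 = 91
Σ LCP = 0 + 1 + 2 + 2 + 1 + 1 + 0 + 1 + 1 + 0 + 0 + 0 + 1 = 10
distinct = 91 − 10 = 81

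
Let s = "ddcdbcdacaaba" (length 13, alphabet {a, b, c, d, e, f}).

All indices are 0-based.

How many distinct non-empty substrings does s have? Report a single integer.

81

rank→(start, suffix):
  0 → (12, 'a')
  1 → (9, 'aaba')
  2 → (10, 'aba')
  3 → (7, 'acaaba')
  4 → (11, 'ba')
  5 → (4, 'bcdacaaba')
  6 → (8, 'caaba')
  7 → (5, 'cdacaaba')
  8 → (2, 'cdbcdacaaba')
  9 → (6, 'dacaaba')
  10 → (3, 'dbcdacaaba')
  11 → (1, 'dcdbcdacaaba')
  12 → (0, 'ddcdbcdacaaba')

SA = [12, 9, 10, 7, 11, 4, 8, 5, 2, 6, 3, 1, 0]
[i] adj suffixes → lcp
  [1] 12/9 → 1 ('a')
  [2] 9/10 → 1 ('a')
  [3] 10/7 → 1 ('a')
  [4] 7/11 → 0 ('')
  [5] 11/4 → 1 ('b')
  [6] 4/8 → 0 ('')
  [7] 8/5 → 1 ('c')
  [8] 5/2 → 2 ('cd')
  [9] 2/6 → 0 ('')
  [10] 6/3 → 1 ('d')
  [11] 3/1 → 1 ('d')
  [12] 1/0 → 1 ('d')

n(n+1)/2 = 13·14/2 = 91
Σ LCP = 0 + 1 + 1 + 1 + 0 + 1 + 0 + 1 + 2 + 0 + 1 + 1 + 1 = 10
distinct = 91 − 10 = 81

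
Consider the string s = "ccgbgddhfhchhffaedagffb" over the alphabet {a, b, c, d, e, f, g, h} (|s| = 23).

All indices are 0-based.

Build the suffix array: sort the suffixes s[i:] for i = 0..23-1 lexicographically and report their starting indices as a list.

[15, 18, 22, 3, 0, 1, 10, 17, 5, 6, 16, 14, 21, 13, 20, 8, 2, 4, 19, 9, 12, 7, 11]

rank | idx | suffix
   0 |  15 | aedagffb
   1 |  18 | agffb
   2 |  22 | b
   3 |   3 | bgddhfhchhffaedagffb
   4 |   0 | ccgbgddhfhchhffaedagffb
   5 |   1 | cgbgddhfhchhffaedagffb
   6 |  10 | chhffaedagffb
   7 |  17 | dagffb
   8 |   5 | ddhfhchhffaedagffb
   9 |   6 | dhfhchhffaedagffb
  10 |  16 | edagffb
  11 |  14 | faedagffb
  12 |  21 | fb
  13 |  13 | ffaedagffb
  14 |  20 | ffb
  15 |   8 | fhchhffaedagffb
  16 |   2 | gbgddhfhchhffaedagffb
  17 |   4 | gddhfhchhffaedagffb
  18 |  19 | gffb
  19 |   9 | hchhffaedagffb
  20 |  12 | hffaedagffb
  21 |   7 | hfhchhffaedagffb
  22 |  11 | hhffaedagffb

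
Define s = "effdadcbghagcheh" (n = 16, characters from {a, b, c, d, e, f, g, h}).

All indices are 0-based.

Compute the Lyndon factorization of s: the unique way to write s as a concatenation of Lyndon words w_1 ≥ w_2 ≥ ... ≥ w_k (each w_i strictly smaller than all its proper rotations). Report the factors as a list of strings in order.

emit factor 1: 'eff' (i=0, period=3)
emit factor 2: 'd' (i=3, period=1)
emit factor 3: 'adcbghagcheh' (i=4, period=12)

["eff", "d", "adcbghagcheh"]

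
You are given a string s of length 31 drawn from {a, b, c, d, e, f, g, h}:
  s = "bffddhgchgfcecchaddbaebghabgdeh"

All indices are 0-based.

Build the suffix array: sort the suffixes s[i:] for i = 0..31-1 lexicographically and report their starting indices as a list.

rank→(start, suffix):
  0 → (25, 'abgdeh')
  1 → (16, 'addbaebghabgdeh')
  2 → (20, 'aebghabgdeh')
  3 → (19, 'baebghabgdeh')
  4 → (0, 'bffddhgchgfcecchaddbaebghabgdeh')
  5 → (26, 'bgdeh')
  6 → (22, 'bghabgdeh')
  7 → (13, 'cchaddbaebghabgdeh')
  8 → (11, 'cecchaddbaebghabgdeh')
  9 → (14, 'chaddbaebghabgdeh')
  10 → (7, 'chgfcecchaddbaebghabgdeh')
  11 → (18, 'dbaebghabgdeh')
  12 → (17, 'ddbaebghabgdeh')
  13 → (3, 'ddhgchgfcecchaddbaebghabgdeh')
  14 → (28, 'deh')
  15 → (4, 'dhgchgfcecchaddbaebghabgdeh')
  16 → (21, 'ebghabgdeh')
  17 → (12, 'ecchaddbaebghabgdeh')
  18 → (29, 'eh')
  19 → (10, 'fcecchaddbaebghabgdeh')
  20 → (2, 'fddhgchgfcecchaddbaebghabgdeh')
  21 → (1, 'ffddhgchgfcecchaddbaebghabgdeh')
  22 → (6, 'gchgfcecchaddbaebghabgdeh')
  23 → (27, 'gdeh')
  24 → (9, 'gfcecchaddbaebghabgdeh')
  25 → (23, 'ghabgdeh')
  26 → (30, 'h')
  27 → (24, 'habgdeh')
  28 → (15, 'haddbaebghabgdeh')
  29 → (5, 'hgchgfcecchaddbaebghabgdeh')
  30 → (8, 'hgfcecchaddbaebghabgdeh')

[25, 16, 20, 19, 0, 26, 22, 13, 11, 14, 7, 18, 17, 3, 28, 4, 21, 12, 29, 10, 2, 1, 6, 27, 9, 23, 30, 24, 15, 5, 8]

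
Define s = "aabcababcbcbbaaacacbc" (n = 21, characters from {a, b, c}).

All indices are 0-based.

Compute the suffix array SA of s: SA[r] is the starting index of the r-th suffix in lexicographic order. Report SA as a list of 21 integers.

rank→(start, suffix):
  0 → (13, 'aaacacbc')
  1 → (0, 'aabcababcbcbbaaacacbc')
  2 → (14, 'aacacbc')
  3 → (4, 'ababcbcbbaaacacbc')
  4 → (1, 'abcababcbcbbaaacacbc')
  5 → (6, 'abcbcbbaaacacbc')
  6 → (15, 'acacbc')
  7 → (17, 'acbc')
  8 → (12, 'baaacacbc')
  9 → (5, 'babcbcbbaaacacbc')
  10 → (11, 'bbaaacacbc')
  11 → (19, 'bc')
  12 → (2, 'bcababcbcbbaaacacbc')
  13 → (9, 'bcbbaaacacbc')
  14 → (7, 'bcbcbbaaacacbc')
  15 → (20, 'c')
  16 → (3, 'cababcbcbbaaacacbc')
  17 → (16, 'cacbc')
  18 → (10, 'cbbaaacacbc')
  19 → (18, 'cbc')
  20 → (8, 'cbcbbaaacacbc')

[13, 0, 14, 4, 1, 6, 15, 17, 12, 5, 11, 19, 2, 9, 7, 20, 3, 16, 10, 18, 8]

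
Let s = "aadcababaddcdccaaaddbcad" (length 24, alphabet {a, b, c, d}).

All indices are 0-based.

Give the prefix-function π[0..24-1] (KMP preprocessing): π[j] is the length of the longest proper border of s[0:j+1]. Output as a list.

[0, 1, 0, 0, 1, 0, 1, 0, 1, 0, 0, 0, 0, 0, 0, 1, 2, 2, 3, 0, 0, 0, 1, 0]

π[0] = 0
j=1 s[j]='a': π[1]=1 (border 'a')
j=2 s[j]='d': k: 1→0; π[2]=0 (border '')
j=3 s[j]='c': π[3]=0 (border '')
j=4 s[j]='a': π[4]=1 (border 'a')
j=5 s[j]='b': k: 1→0; π[5]=0 (border '')
j=6 s[j]='a': π[6]=1 (border 'a')
j=7 s[j]='b': k: 1→0; π[7]=0 (border '')
j=8 s[j]='a': π[8]=1 (border 'a')
j=9 s[j]='d': k: 1→0; π[9]=0 (border '')
j=10 s[j]='d': π[10]=0 (border '')
j=11 s[j]='c': π[11]=0 (border '')
j=12 s[j]='d': π[12]=0 (border '')
j=13 s[j]='c': π[13]=0 (border '')
j=14 s[j]='c': π[14]=0 (border '')
j=15 s[j]='a': π[15]=1 (border 'a')
j=16 s[j]='a': π[16]=2 (border 'aa')
j=17 s[j]='a': k: 2→1; π[17]=2 (border 'aa')
j=18 s[j]='d': π[18]=3 (border 'aad')
j=19 s[j]='d': k: 3→0; π[19]=0 (border '')
j=20 s[j]='b': π[20]=0 (border '')
j=21 s[j]='c': π[21]=0 (border '')
j=22 s[j]='a': π[22]=1 (border 'a')
j=23 s[j]='d': k: 1→0; π[23]=0 (border '')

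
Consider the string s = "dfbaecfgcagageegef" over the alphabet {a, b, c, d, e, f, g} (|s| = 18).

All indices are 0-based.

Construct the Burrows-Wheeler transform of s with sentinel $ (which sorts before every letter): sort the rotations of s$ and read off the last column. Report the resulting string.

fbcgfge$aggeedcafae

rank  rotation             last
    0  $dfbaecfgcagageegef  f
    1  aecfgcagageegef$dfb  b
    2  agageegef$dfbaecfgc  c
    3  ageegef$dfbaecfgcag  g
    4  baecfgcagageegef$df  f
    5  cagageegef$dfbaecfg  g
    6  cfgcagageegef$dfbae  e
    7  dfbaecfgcagageegef$  $
    8  ecfgcagageegef$dfba  a
    9  eegef$dfbaecfgcagag  g
   10  ef$dfbaecfgcagageeg  g
   11  egef$dfbaecfgcagage  e
   12  f$dfbaecfgcagageege  e
   13  fbaecfgcagageegef$d  d
   14  fgcagageegef$dfbaec  c
   15  gageegef$dfbaecfgca  a
   16  gcagageegef$dfbaecf  f
   17  geegef$dfbaecfgcaga  a
   18  gef$dfbaecfgcagagee  e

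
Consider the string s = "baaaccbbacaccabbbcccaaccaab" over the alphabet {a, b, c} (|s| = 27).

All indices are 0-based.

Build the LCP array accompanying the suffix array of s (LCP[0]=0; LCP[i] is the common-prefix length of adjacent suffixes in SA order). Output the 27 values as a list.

rank | idx | suffix
   0 |   1 | aaaccbbacaccabbbcccaaccaab
   1 |  24 | aab
   2 |  20 | aaccaab
   3 |   2 | aaccbbacaccabbbcccaaccaab
   4 |  25 | ab
   5 |  13 | abbbcccaaccaab
   6 |   8 | acaccabbbcccaaccaab
   7 |  21 | accaab
   8 |  10 | accabbbcccaaccaab
   9 |   3 | accbbacaccabbbcccaaccaab
  10 |  26 | b
  11 |   0 | baaaccbbacaccabbbcccaaccaab
  12 |   7 | bacaccabbbcccaaccaab
  13 |   6 | bbacaccabbbcccaaccaab
  14 |  14 | bbbcccaaccaab
  15 |  15 | bbcccaaccaab
  16 |  16 | bcccaaccaab
  17 |  23 | caab
  18 |  19 | caaccaab
  19 |  12 | cabbbcccaaccaab
  20 |   9 | caccabbbcccaaccaab
  21 |   5 | cbbacaccabbbcccaaccaab
  22 |  22 | ccaab
  23 |  18 | ccaaccaab
  24 |  11 | ccabbbcccaaccaab
  25 |   4 | ccbbacaccabbbcccaaccaab
  26 |  17 | cccaaccaab

SA = [1, 24, 20, 2, 25, 13, 8, 21, 10, 3, 26, 0, 7, 6, 14, 15, 16, 23, 19, 12, 9, 5, 22, 18, 11, 4, 17]
[i] adj suffixes → lcp
  [1] 1/24 → 2 ('aa')
  [2] 24/20 → 2 ('aa')
  [3] 20/2 → 4 ('aacc')
  [4] 2/25 → 1 ('a')
  [5] 25/13 → 2 ('ab')
  [6] 13/8 → 1 ('a')
  [7] 8/21 → 2 ('ac')
  [8] 21/10 → 4 ('acca')
  [9] 10/3 → 3 ('acc')
  [10] 3/26 → 0 ('')
  [11] 26/0 → 1 ('b')
  [12] 0/7 → 2 ('ba')
  [13] 7/6 → 1 ('b')
  [14] 6/14 → 2 ('bb')
  [15] 14/15 → 2 ('bb')
  [16] 15/16 → 1 ('b')
  [17] 16/23 → 0 ('')
  [18] 23/19 → 3 ('caa')
  [19] 19/12 → 2 ('ca')
  [20] 12/9 → 2 ('ca')
  [21] 9/5 → 1 ('c')
  [22] 5/22 → 1 ('c')
  [23] 22/18 → 4 ('ccaa')
  [24] 18/11 → 3 ('cca')
  [25] 11/4 → 2 ('cc')
  [26] 4/17 → 2 ('cc')

[0, 2, 2, 4, 1, 2, 1, 2, 4, 3, 0, 1, 2, 1, 2, 2, 1, 0, 3, 2, 2, 1, 1, 4, 3, 2, 2]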